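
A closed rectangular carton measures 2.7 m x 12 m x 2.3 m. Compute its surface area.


Shape: rectangular prism
l = 2.7 m, w = 12 m, h = 2.3 m
Formula: SA = 2(lw + lh + wh)
lw = 32.4, lh = 6.21, wh = 27.6
lw + lh + wh = 66.21
SA = 2 * 66.21
SA = 132.42
132.42 m^2


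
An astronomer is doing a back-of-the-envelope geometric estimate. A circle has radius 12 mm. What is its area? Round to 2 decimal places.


Shape: circle
Radius r = 12 mm
Formula: A = pi * r^2
r^2 = 12^2 = 144
A = pi * 144
A = 452.39
452.39 mm^2


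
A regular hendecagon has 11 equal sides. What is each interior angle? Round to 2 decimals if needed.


Shape: regular hendecagon (11 sides)
Formula: interior angle = (n - 2) * 180 / n
(n - 2) = 9
(n - 2) * 180 = 1620
angle = 1620 / 11
angle = 147.27
147.27 degrees


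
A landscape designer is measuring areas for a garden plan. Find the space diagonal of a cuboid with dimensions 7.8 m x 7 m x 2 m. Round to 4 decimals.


Shape: rectangular box (space diagonal)
l = 7.8 m, w = 7 m, h = 2 m
Visualize: the diagonal of the base, then a right triangle with that diagonal and the height.
Formula: d = sqrt(l^2 + w^2 + h^2)
l^2 + w^2 + h^2 = 60.84 + 49 + 4 = 113.84
d = sqrt(113.84)
d = 10.6696
10.6696 m


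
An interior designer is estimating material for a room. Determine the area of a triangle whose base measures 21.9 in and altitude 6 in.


Shape: triangle
Base b = 21.9 in, Height h = 6 in
Formula: A = (1/2) * b * h
A = 0.5 * 21.9 * 6
A = 0.5 * 131.4
A = 65.7
65.7 in^2


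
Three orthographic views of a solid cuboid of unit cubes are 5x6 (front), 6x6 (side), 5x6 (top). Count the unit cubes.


Orthographic views of a solid rectangular block:
Front view 5 x 6 -> length = 5, height = 6
Side view 6 x 6 -> width = 6, height = 6 (consistent)
Top view 5 x 6 -> confirms length = 5, width = 6
The block is 5 x 6 x 6.
Total unit cubes = 5 * 6 * 6 = 180
180 unit cubes


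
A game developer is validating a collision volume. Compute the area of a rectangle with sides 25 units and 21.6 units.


Shape: rectangle
Length l = 25 units, Width w = 21.6 units
Formula: A = l * w
A = 25 * 21.6
A = 540
540 units^2


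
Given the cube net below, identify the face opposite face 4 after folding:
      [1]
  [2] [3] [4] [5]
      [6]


Net: cross layout. Take square 3 as the base (bottom).
Fold the four squares in the horizontal row up around 3: 2 -> left, 4 -> right, 5 wraps to the top.
Fold 1 and 6 up from 3: 1 -> back, 6 -> front.
Opposite pairs are therefore: (1, 6), (2, 4), (3, 5).
Face 4 is opposite face 2.
face 2


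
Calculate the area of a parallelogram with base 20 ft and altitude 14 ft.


Shape: parallelogram
Base b = 20 ft, Height h = 14 ft
Formula: A = b * h
A = 20 * 14
A = 280
280 ft^2


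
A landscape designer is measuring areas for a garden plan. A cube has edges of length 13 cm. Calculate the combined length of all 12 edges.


Shape: cube
Side s = 13 cm
A cube has 12 edges, all equal.
Formula: total edge length = 12 * s
Total = 12 * 13
Total = 156
156 cm


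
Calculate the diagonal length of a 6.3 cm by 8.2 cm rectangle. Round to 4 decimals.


Shape: rectangle (diagonal via Pythagoras)
Sides: 6.3 cm and 8.2 cm
Formula: d = sqrt(l^2 + w^2)
l^2 = 39.69, w^2 = 67.24
l^2 + w^2 = 106.93
d = sqrt(106.93)
d = 10.3407
10.3407 cm


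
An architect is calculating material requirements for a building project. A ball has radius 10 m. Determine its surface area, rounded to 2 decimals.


Shape: sphere
Radius r = 10 m
Formula: SA = 4 * pi * r^2
r^2 = 100
SA = 4 * pi * 100
SA = 400 * pi
SA = 1256.64
1256.64 m^2


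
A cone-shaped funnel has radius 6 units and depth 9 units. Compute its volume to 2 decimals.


Shape: cone
Radius r = 6 units, Height h = 9 units
Formula: V = (1/3) * pi * r^2 * h
r^2 = 36
pi * r^2 * h = pi * 36 * 9 = 324 * pi
V = 324 * pi / 3
V = 339.29
339.29 units^3


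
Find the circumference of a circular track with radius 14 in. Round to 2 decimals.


Shape: circle
Radius r = 14 in
Formula: C = 2 * pi * r
C = 2 * pi * 14
C = 28 * pi
C = 87.96
87.96 in


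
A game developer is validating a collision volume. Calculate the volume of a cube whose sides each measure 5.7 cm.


Shape: cube
Side s = 5.7 cm
Formula: V = s^3
V = 5.7 * 5.7 * 5.7
V = 32.49 * 5.7
V = 185.193
185.193 cm^3


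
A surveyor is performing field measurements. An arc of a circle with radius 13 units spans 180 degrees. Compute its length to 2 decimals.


Shape: circular arc
Radius r = 13 units, Angle = 180 degrees
Formula: L = (angle/360) * 2 * pi * r
2 * pi * r = 26 * pi
L = (180/360) * 26 * pi
L = 13 * pi
L = 40.84
40.84 units


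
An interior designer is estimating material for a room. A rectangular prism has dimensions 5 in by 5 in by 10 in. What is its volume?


Shape: rectangular prism
l = 5 in, w = 5 in, h = 10 in
Formula: V = l * w * h
V = 5 * 5 * 10
V = 25 * 10
V = 250
250 in^3


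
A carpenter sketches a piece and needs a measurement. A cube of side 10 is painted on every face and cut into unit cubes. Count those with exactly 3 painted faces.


Large cube: 10 x 10 x 10, cut into unit cubes.
Cubes with 3 painted faces are at the corners. A cube always has 8 corners.
Count = 8
8 unit cubes


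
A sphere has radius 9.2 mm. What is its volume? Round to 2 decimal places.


Shape: sphere
Radius r = 9.2 mm
Formula: V = (4/3) * pi * r^3
r^3 = 778.688
(4/3) * 778.688 = 1038.250667
V = 1038.250667 * pi
V = 3261.76
3261.76 mm^3


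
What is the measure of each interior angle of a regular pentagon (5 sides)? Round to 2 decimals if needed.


Shape: regular pentagon (5 sides)
Formula: interior angle = (n - 2) * 180 / n
(n - 2) = 3
(n - 2) * 180 = 540
angle = 540 / 5
angle = 108
108 degrees


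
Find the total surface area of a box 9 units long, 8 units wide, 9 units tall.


Shape: rectangular prism
l = 9 units, w = 8 units, h = 9 units
Formula: SA = 2(lw + lh + wh)
lw = 72, lh = 81, wh = 72
lw + lh + wh = 225
SA = 2 * 225
SA = 450
450 units^2


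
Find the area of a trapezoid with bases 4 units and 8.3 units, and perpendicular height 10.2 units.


Shape: trapezoid
Parallel sides a = 4 units, b = 8.3 units; Height h = 10.2 units
Formula: A = (a + b) * h / 2
a + b = 4 + 8.3 = 12.3
A = 12.3 * 10.2 / 2
A = 125.46 / 2
A = 62.73
62.73 units^2


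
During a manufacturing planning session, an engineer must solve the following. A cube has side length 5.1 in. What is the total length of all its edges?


Shape: cube
Side s = 5.1 in
A cube has 12 edges, all equal.
Formula: total edge length = 12 * s
Total = 12 * 5.1
Total = 61.2
61.2 in


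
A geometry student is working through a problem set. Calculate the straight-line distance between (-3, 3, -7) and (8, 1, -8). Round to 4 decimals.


3D distance between two points
P1 = (-3, 3, -7), P2 = (8, 1, -8)
Formula: d = sqrt((x2-x1)^2 + (y2-y1)^2 + (z2-z1)^2)
dx = 8 - -3 = 11
dy = 1 - 3 = -2
dz = -8 - -7 = -1
dx^2 + dy^2 + dz^2 = 121 + 4 + 1 = 126
d = sqrt(126)
d = 11.225
11.225 units


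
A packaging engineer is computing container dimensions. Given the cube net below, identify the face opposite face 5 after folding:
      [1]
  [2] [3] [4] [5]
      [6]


Net: cross layout. Take square 3 as the base (bottom).
Fold the four squares in the horizontal row up around 3: 2 -> left, 4 -> right, 5 wraps to the top.
Fold 1 and 6 up from 3: 1 -> back, 6 -> front.
Opposite pairs are therefore: (1, 6), (2, 4), (3, 5).
Face 5 is opposite face 3.
face 3


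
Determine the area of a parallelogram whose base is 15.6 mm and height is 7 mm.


Shape: parallelogram
Base b = 15.6 mm, Height h = 7 mm
Formula: A = b * h
A = 15.6 * 7
A = 109.2
109.2 mm^2


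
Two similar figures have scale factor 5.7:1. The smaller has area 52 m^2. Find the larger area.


Linear scale factor k = 5.7
Original area = 52 m^2
Rule: under a linear scaling by k, areas scale by k^2.
k^2 = 5.7^2 = 32.49
New area = 52 * 32.49
New area = 1689.48
1689.48 m^2


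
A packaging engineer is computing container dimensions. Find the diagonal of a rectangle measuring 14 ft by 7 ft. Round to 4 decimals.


Shape: rectangle (diagonal via Pythagoras)
Sides: 14 ft and 7 ft
Formula: d = sqrt(l^2 + w^2)
l^2 = 196, w^2 = 49
l^2 + w^2 = 245
d = sqrt(245)
d = 15.6525
15.6525 ft


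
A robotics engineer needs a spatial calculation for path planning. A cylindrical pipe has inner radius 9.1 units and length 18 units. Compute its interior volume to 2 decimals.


Shape: cylinder
Radius r = 9.1 units, Height h = 18 units
Formula: V = pi * r^2 * h
r^2 = 82.81
V = pi * 82.81 * 18
V = 1490.58 * pi
V = 4682.8
4682.8 units^3


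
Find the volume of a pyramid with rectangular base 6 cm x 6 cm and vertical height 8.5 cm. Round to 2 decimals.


Shape: rectangular pyramid
Base: 6 cm x 6 cm, Height h = 8.5 cm
Formula: V = (1/3) * base_area * h
base_area = 6 * 6 = 36
base_area * h = 36 * 8.5 = 306
V = 306 / 3
V = 102
102 cm^3


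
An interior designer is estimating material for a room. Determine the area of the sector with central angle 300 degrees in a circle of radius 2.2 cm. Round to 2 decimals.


Shape: circular sector
Radius r = 2.2 cm, Angle = 300 degrees
Formula: A = (angle/360) * pi * r^2
r^2 = 4.84
Fraction of circle = 300/360
A = (300/360) * pi * 4.84
A = 4.033333 * pi
A = 12.67
12.67 cm^2


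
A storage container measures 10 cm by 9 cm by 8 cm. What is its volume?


Shape: rectangular prism
l = 10 cm, w = 9 cm, h = 8 cm
Formula: V = l * w * h
V = 10 * 9 * 8
V = 90 * 8
V = 720
720 cm^3


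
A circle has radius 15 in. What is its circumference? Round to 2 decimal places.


Shape: circle
Radius r = 15 in
Formula: C = 2 * pi * r
C = 2 * pi * 15
C = 30 * pi
C = 94.25
94.25 in


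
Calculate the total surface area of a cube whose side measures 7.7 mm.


Shape: cube
Side s = 7.7 mm
A cube has 6 square faces.
Formula: SA = 6 * s^2
s^2 = 59.29
SA = 6 * 59.29
SA = 355.74
355.74 mm^2


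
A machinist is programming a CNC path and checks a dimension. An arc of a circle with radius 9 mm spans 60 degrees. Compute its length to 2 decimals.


Shape: circular arc
Radius r = 9 mm, Angle = 60 degrees
Formula: L = (angle/360) * 2 * pi * r
2 * pi * r = 18 * pi
L = (60/360) * 18 * pi
L = 3 * pi
L = 9.42
9.42 mm


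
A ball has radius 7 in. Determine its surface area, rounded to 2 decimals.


Shape: sphere
Radius r = 7 in
Formula: SA = 4 * pi * r^2
r^2 = 49
SA = 4 * pi * 49
SA = 196 * pi
SA = 615.75
615.75 in^2


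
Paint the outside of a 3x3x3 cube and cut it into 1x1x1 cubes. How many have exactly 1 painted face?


Large cube: 3 x 3 x 3, cut into unit cubes.
n = 3, so n - 2 = 1
Cubes with 1 painted face lie in the interior of each face.
A cube has 6 faces; each contributes (n - 2)^2 = 1 such cubes.
Count = 6 * 1 = 6
6 unit cubes


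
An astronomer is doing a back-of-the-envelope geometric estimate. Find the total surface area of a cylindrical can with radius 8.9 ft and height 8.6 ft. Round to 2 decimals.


Shape: closed cylinder
Radius r = 8.9 ft, Height h = 8.6 ft
Formula: SA = 2*pi*r^2 + 2*pi*r*h = 2*pi*r*(r + h)
r + h = 17.5
2 * r * (r + h) = 2 * 8.9 * 17.5 = 311.5
SA = 311.5 * pi
SA = 978.61
978.61 ft^2


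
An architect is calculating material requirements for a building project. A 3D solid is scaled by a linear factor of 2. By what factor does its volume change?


Linear scale factor k = 2
Rule: under a linear scaling by k, volumes scale by k^3.
k^3 = 2 * 2 * 2
k^3 = 4 * 2
k^3 = 8
Volume scales by a factor of 8.
8 (dimensionless)


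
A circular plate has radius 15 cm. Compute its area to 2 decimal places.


Shape: circle
Radius r = 15 cm
Formula: A = pi * r^2
r^2 = 15^2 = 225
A = pi * 225
A = 706.86
706.86 cm^2


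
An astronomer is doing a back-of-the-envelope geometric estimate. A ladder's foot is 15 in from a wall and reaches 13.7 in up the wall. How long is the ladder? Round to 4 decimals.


Shape: right triangle
Legs a = 15 in, b = 13.7 in
Formula: c = sqrt(a^2 + b^2)
a^2 = 225, b^2 = 187.69
a^2 + b^2 = 412.69
c = sqrt(412.69)
c = 20.3148
20.3148 in


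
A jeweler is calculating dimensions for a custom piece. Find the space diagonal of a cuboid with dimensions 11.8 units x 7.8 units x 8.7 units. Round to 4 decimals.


Shape: rectangular box (space diagonal)
l = 11.8 units, w = 7.8 units, h = 8.7 units
Visualize: the diagonal of the base, then a right triangle with that diagonal and the height.
Formula: d = sqrt(l^2 + w^2 + h^2)
l^2 + w^2 + h^2 = 139.24 + 60.84 + 75.69 = 275.77
d = sqrt(275.77)
d = 16.6063
16.6063 units


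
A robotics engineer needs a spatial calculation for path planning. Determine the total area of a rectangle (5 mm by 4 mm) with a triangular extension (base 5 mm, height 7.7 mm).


Composite shape: rectangle + triangle
Rectangle area = 5 * 4 = 20
Triangle area = 0.5 * 5 * 7.7 = 19.25
Total = 20 + 19.25
Total = 39.25
39.25 mm^2


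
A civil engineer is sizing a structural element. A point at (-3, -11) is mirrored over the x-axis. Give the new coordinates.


Transformation: reflection
Original point: (-3, -11)
Rule for reflection over the x-axis: (x, y) -> (x, -y)
Apply: (-3, -11) -> (-3, 11)
(-3, 11)


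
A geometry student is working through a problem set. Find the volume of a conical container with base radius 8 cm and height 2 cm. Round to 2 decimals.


Shape: cone
Radius r = 8 cm, Height h = 2 cm
Formula: V = (1/3) * pi * r^2 * h
r^2 = 64
pi * r^2 * h = pi * 64 * 2 = 128 * pi
V = 128 * pi / 3
V = 134.04
134.04 cm^3


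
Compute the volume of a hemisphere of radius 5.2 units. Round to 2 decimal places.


Shape: hemisphere (half of a sphere)
Radius r = 5.2 units
Formula: V = (1/2) * (4/3) * pi * r^3 = (2/3) * pi * r^3
r^3 = 140.608
(2/3) * 140.608 = 93.738667
V = 93.738667 * pi
V = 294.49
294.49 units^3


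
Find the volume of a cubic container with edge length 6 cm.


Shape: cube
Side s = 6 cm
Formula: V = s^3
V = 6 * 6 * 6
V = 36 * 6
V = 216
216 cm^3


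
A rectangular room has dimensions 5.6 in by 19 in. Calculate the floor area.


Shape: rectangle
Length l = 5.6 in, Width w = 19 in
Formula: A = l * w
A = 5.6 * 19
A = 106.4
106.4 in^2


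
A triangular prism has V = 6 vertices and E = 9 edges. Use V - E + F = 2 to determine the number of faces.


Polyhedron: triangular prism
Euler's formula for convex polyhedra: V - E + F = 2
Given: V = 6 vertices and E = 9 edges
Solve for F:
F = 2 + E - V = 2 + 9 - 6 = 5
5 faces


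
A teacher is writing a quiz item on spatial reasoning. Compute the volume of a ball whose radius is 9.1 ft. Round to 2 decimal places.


Shape: sphere
Radius r = 9.1 ft
Formula: V = (4/3) * pi * r^3
r^3 = 753.571
(4/3) * 753.571 = 1004.761333
V = 1004.761333 * pi
V = 3156.55
3156.55 ft^3


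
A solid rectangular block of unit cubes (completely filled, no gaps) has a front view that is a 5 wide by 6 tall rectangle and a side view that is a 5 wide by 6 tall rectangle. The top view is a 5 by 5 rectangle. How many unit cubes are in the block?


Orthographic views of a solid rectangular block:
Front view 5 x 6 -> length = 5, height = 6
Side view 5 x 6 -> width = 5, height = 6 (consistent)
Top view 5 x 5 -> confirms length = 5, width = 5
The block is 5 x 5 x 6.
Total unit cubes = 5 * 5 * 6 = 150
150 unit cubes


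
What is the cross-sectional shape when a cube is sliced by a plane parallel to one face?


Solid: cube
Cutting plane: parallel to one face
Visualize the intersection of the plane with the solid's surface.
The boundary of the cut region is a square.
square


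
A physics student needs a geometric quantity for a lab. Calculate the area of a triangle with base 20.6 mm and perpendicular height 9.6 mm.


Shape: triangle
Base b = 20.6 mm, Height h = 9.6 mm
Formula: A = (1/2) * b * h
A = 0.5 * 20.6 * 9.6
A = 0.5 * 197.76
A = 98.88
98.88 mm^2


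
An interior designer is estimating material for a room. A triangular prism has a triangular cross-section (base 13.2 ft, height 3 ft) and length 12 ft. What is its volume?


Shape: triangular prism
Triangle base = 13.2 ft, triangle height = 3 ft, prism length L = 12 ft
Formula: V = (1/2 * b * h_tri) * L
Cross-section area = 0.5 * 13.2 * 3 = 19.8
V = 19.8 * 12
V = 237.6
237.6 ft^3


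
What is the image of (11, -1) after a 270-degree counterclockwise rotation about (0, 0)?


Transformation: rotation about the origin
Original point: (11, -1)
Rule for 270 deg counterclockwise: (x, y) -> (y, -x)
Apply: (11, -1) -> (-1, -11)
(-1, -11)


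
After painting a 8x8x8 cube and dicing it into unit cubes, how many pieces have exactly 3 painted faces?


Large cube: 8 x 8 x 8, cut into unit cubes.
Cubes with 3 painted faces are at the corners. A cube always has 8 corners.
Count = 8
8 unit cubes


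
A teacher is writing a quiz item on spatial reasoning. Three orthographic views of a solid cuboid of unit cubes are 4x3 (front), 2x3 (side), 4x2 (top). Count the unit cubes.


Orthographic views of a solid rectangular block:
Front view 4 x 3 -> length = 4, height = 3
Side view 2 x 3 -> width = 2, height = 3 (consistent)
Top view 4 x 2 -> confirms length = 4, width = 2
The block is 4 x 2 x 3.
Total unit cubes = 4 * 2 * 3 = 24
24 unit cubes


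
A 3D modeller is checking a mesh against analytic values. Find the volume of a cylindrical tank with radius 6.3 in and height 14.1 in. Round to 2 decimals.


Shape: cylinder
Radius r = 6.3 in, Height h = 14.1 in
Formula: V = pi * r^2 * h
r^2 = 39.69
V = pi * 39.69 * 14.1
V = 559.629 * pi
V = 1758.13
1758.13 in^3


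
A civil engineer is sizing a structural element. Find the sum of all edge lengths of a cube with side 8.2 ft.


Shape: cube
Side s = 8.2 ft
A cube has 12 edges, all equal.
Formula: total edge length = 12 * s
Total = 12 * 8.2
Total = 98.4
98.4 ft


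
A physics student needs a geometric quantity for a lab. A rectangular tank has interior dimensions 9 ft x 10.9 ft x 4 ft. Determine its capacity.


Shape: rectangular prism
l = 9 ft, w = 10.9 ft, h = 4 ft
Formula: V = l * w * h
V = 9 * 10.9 * 4
V = 98.1 * 4
V = 392.4
392.4 ft^3


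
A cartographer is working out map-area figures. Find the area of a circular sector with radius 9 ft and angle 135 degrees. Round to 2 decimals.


Shape: circular sector
Radius r = 9 ft, Angle = 135 degrees
Formula: A = (angle/360) * pi * r^2
r^2 = 81
Fraction of circle = 135/360
A = (135/360) * pi * 81
A = 30.375 * pi
A = 95.43
95.43 ft^2


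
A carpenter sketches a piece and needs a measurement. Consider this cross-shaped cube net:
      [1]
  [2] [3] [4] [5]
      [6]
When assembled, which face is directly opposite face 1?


Net: cross layout. Take square 3 as the base (bottom).
Fold the four squares in the horizontal row up around 3: 2 -> left, 4 -> right, 5 wraps to the top.
Fold 1 and 6 up from 3: 1 -> back, 6 -> front.
Opposite pairs are therefore: (1, 6), (2, 4), (3, 5).
Face 1 is opposite face 6.
face 6


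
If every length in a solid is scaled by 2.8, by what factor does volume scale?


Linear scale factor k = 2.8
Rule: under a linear scaling by k, volumes scale by k^3.
k^3 = 2.8 * 2.8 * 2.8
k^3 = 7.84 * 2.8
k^3 = 21.952
Volume scales by a factor of 21.952.
21.952 (dimensionless)


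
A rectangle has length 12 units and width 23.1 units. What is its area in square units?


Shape: rectangle
Length l = 12 units, Width w = 23.1 units
Formula: A = l * w
A = 12 * 23.1
A = 277.2
277.2 units^2


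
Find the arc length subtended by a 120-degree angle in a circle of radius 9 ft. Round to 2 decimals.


Shape: circular arc
Radius r = 9 ft, Angle = 120 degrees
Formula: L = (angle/360) * 2 * pi * r
2 * pi * r = 18 * pi
L = (120/360) * 18 * pi
L = 6 * pi
L = 18.85
18.85 ft


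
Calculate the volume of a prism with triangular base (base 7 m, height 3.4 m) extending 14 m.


Shape: triangular prism
Triangle base = 7 m, triangle height = 3.4 m, prism length L = 14 m
Formula: V = (1/2 * b * h_tri) * L
Cross-section area = 0.5 * 7 * 3.4 = 11.9
V = 11.9 * 14
V = 166.6
166.6 m^3


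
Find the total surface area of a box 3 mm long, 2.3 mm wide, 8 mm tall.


Shape: rectangular prism
l = 3 mm, w = 2.3 mm, h = 8 mm
Formula: SA = 2(lw + lh + wh)
lw = 6.9, lh = 24, wh = 18.4
lw + lh + wh = 49.3
SA = 2 * 49.3
SA = 98.6
98.6 mm^2


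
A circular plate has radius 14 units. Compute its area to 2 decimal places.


Shape: circle
Radius r = 14 units
Formula: A = pi * r^2
r^2 = 14^2 = 196
A = pi * 196
A = 615.75
615.75 units^2


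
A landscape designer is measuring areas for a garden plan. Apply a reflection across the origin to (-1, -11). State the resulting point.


Transformation: reflection
Original point: (-1, -11)
Rule for reflection through the origin: (x, y) -> (-x, -y)
Apply: (-1, -11) -> (1, 11)
(1, 11)


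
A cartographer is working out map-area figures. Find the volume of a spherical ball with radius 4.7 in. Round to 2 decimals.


Shape: sphere
Radius r = 4.7 in
Formula: V = (4/3) * pi * r^3
r^3 = 103.823
(4/3) * 103.823 = 138.430667
V = 138.430667 * pi
V = 434.89
434.89 in^3


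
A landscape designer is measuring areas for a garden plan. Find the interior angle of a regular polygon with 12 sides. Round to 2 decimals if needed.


Shape: regular dodecagon (12 sides)
Formula: interior angle = (n - 2) * 180 / n
(n - 2) = 10
(n - 2) * 180 = 1800
angle = 1800 / 12
angle = 150
150 degrees


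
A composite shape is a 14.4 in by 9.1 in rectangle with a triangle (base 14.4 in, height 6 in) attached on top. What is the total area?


Composite shape: rectangle + triangle
Rectangle area = 14.4 * 9.1 = 131.04
Triangle area = 0.5 * 14.4 * 6 = 43.2
Total = 131.04 + 43.2
Total = 174.24
174.24 in^2


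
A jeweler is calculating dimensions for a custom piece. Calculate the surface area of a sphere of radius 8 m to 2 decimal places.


Shape: sphere
Radius r = 8 m
Formula: SA = 4 * pi * r^2
r^2 = 64
SA = 4 * pi * 64
SA = 256 * pi
SA = 804.25
804.25 m^2


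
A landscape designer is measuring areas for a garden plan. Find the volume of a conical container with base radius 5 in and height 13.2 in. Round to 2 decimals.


Shape: cone
Radius r = 5 in, Height h = 13.2 in
Formula: V = (1/3) * pi * r^2 * h
r^2 = 25
pi * r^2 * h = pi * 25 * 13.2 = 330 * pi
V = 330 * pi / 3
V = 345.58
345.58 in^3


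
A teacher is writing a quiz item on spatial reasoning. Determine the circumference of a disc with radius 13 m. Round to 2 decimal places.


Shape: circle
Radius r = 13 m
Formula: C = 2 * pi * r
C = 2 * pi * 13
C = 26 * pi
C = 81.68
81.68 m


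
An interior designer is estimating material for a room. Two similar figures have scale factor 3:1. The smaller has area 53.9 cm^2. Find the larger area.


Linear scale factor k = 3
Original area = 53.9 cm^2
Rule: under a linear scaling by k, areas scale by k^2.
k^2 = 3^2 = 9
New area = 53.9 * 9
New area = 485.1
485.1 cm^2


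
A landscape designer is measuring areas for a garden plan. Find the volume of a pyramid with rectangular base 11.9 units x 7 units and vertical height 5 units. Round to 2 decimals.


Shape: rectangular pyramid
Base: 11.9 units x 7 units, Height h = 5 units
Formula: V = (1/3) * base_area * h
base_area = 11.9 * 7 = 83.3
base_area * h = 83.3 * 5 = 416.5
V = 416.5 / 3
V = 138.83
138.83 units^3


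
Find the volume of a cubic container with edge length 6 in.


Shape: cube
Side s = 6 in
Formula: V = s^3
V = 6 * 6 * 6
V = 36 * 6
V = 216
216 in^3


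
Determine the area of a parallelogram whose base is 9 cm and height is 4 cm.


Shape: parallelogram
Base b = 9 cm, Height h = 4 cm
Formula: A = b * h
A = 9 * 4
A = 36
36 cm^2


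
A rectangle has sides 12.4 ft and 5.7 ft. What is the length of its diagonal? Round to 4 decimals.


Shape: rectangle (diagonal via Pythagoras)
Sides: 12.4 ft and 5.7 ft
Formula: d = sqrt(l^2 + w^2)
l^2 = 153.76, w^2 = 32.49
l^2 + w^2 = 186.25
d = sqrt(186.25)
d = 13.6473
13.6473 ft


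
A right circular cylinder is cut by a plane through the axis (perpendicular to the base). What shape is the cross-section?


Solid: right circular cylinder
Cutting plane: through the axis (perpendicular to the base)
Visualize the intersection of the plane with the solid's surface.
The boundary of the cut region is a rectangle.
rectangle


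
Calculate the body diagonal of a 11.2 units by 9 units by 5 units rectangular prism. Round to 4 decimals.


Shape: rectangular box (space diagonal)
l = 11.2 units, w = 9 units, h = 5 units
Visualize: the diagonal of the base, then a right triangle with that diagonal and the height.
Formula: d = sqrt(l^2 + w^2 + h^2)
l^2 + w^2 + h^2 = 125.44 + 81 + 25 = 231.44
d = sqrt(231.44)
d = 15.2132
15.2132 units


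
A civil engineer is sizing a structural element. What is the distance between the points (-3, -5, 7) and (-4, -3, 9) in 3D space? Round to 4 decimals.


3D distance between two points
P1 = (-3, -5, 7), P2 = (-4, -3, 9)
Formula: d = sqrt((x2-x1)^2 + (y2-y1)^2 + (z2-z1)^2)
dx = -4 - -3 = -1
dy = -3 - -5 = 2
dz = 9 - 7 = 2
dx^2 + dy^2 + dz^2 = 1 + 4 + 4 = 9
d = sqrt(9)
d = 3.0
3 units


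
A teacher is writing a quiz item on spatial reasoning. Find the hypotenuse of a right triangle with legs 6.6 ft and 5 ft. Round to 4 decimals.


Shape: right triangle
Legs a = 6.6 ft, b = 5 ft
Formula: c = sqrt(a^2 + b^2)
a^2 = 43.56, b^2 = 25
a^2 + b^2 = 68.56
c = sqrt(68.56)
c = 8.2801
8.2801 ft


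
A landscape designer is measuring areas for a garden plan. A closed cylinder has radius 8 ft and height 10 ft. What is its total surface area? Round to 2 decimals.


Shape: closed cylinder
Radius r = 8 ft, Height h = 10 ft
Formula: SA = 2*pi*r^2 + 2*pi*r*h = 2*pi*r*(r + h)
r + h = 18
2 * r * (r + h) = 2 * 8 * 18 = 288
SA = 288 * pi
SA = 904.78
904.78 ft^2


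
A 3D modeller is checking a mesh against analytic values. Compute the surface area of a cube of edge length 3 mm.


Shape: cube
Side s = 3 mm
A cube has 6 square faces.
Formula: SA = 6 * s^2
s^2 = 9
SA = 6 * 9
SA = 54
54 mm^2


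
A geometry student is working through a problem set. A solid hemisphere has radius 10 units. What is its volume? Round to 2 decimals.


Shape: hemisphere (half of a sphere)
Radius r = 10 units
Formula: V = (1/2) * (4/3) * pi * r^3 = (2/3) * pi * r^3
r^3 = 1000
(2/3) * 1000 = 666.666667
V = 666.666667 * pi
V = 2094.4
2094.4 units^3


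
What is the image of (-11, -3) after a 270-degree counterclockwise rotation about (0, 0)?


Transformation: rotation about the origin
Original point: (-11, -3)
Rule for 270 deg counterclockwise: (x, y) -> (y, -x)
Apply: (-11, -3) -> (-3, 11)
(-3, 11)


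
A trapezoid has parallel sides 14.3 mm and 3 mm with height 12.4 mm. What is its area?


Shape: trapezoid
Parallel sides a = 14.3 mm, b = 3 mm; Height h = 12.4 mm
Formula: A = (a + b) * h / 2
a + b = 14.3 + 3 = 17.3
A = 17.3 * 12.4 / 2
A = 214.52 / 2
A = 107.26
107.26 mm^2


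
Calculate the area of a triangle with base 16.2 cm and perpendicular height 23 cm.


Shape: triangle
Base b = 16.2 cm, Height h = 23 cm
Formula: A = (1/2) * b * h
A = 0.5 * 16.2 * 23
A = 0.5 * 372.6
A = 186.3
186.3 cm^2


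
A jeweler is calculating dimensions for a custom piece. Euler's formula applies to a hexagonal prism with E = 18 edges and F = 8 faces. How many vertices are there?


Polyhedron: hexagonal prism
Euler's formula for convex polyhedra: V - E + F = 2
Given: E = 18 edges and F = 8 faces
Solve for V:
V = 2 + E - F = 2 + 18 - 8 = 12
12 vertices


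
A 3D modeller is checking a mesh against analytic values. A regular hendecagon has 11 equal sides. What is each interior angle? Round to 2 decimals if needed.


Shape: regular hendecagon (11 sides)
Formula: interior angle = (n - 2) * 180 / n
(n - 2) = 9
(n - 2) * 180 = 1620
angle = 1620 / 11
angle = 147.27
147.27 degrees


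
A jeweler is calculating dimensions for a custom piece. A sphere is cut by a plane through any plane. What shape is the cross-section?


Solid: sphere
Cutting plane: through any plane
Visualize the intersection of the plane with the solid's surface.
The boundary of the cut region is a circle.
circle


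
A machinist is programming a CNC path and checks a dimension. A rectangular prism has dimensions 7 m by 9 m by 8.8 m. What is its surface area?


Shape: rectangular prism
l = 7 m, w = 9 m, h = 8.8 m
Formula: SA = 2(lw + lh + wh)
lw = 63, lh = 61.6, wh = 79.2
lw + lh + wh = 203.8
SA = 2 * 203.8
SA = 407.6
407.6 m^2


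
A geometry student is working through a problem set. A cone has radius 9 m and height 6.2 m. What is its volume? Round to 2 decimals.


Shape: cone
Radius r = 9 m, Height h = 6.2 m
Formula: V = (1/3) * pi * r^2 * h
r^2 = 81
pi * r^2 * h = pi * 81 * 6.2 = 502.2 * pi
V = 502.2 * pi / 3
V = 525.9
525.9 m^3


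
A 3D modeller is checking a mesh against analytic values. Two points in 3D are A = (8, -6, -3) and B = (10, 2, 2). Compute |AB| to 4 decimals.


3D distance between two points
P1 = (8, -6, -3), P2 = (10, 2, 2)
Formula: d = sqrt((x2-x1)^2 + (y2-y1)^2 + (z2-z1)^2)
dx = 10 - 8 = 2
dy = 2 - -6 = 8
dz = 2 - -3 = 5
dx^2 + dy^2 + dz^2 = 4 + 64 + 25 = 93
d = sqrt(93)
d = 9.6437
9.6437 units


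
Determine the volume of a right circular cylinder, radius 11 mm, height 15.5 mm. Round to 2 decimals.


Shape: cylinder
Radius r = 11 mm, Height h = 15.5 mm
Formula: V = pi * r^2 * h
r^2 = 121
V = pi * 121 * 15.5
V = 1875.5 * pi
V = 5892.06
5892.06 mm^3


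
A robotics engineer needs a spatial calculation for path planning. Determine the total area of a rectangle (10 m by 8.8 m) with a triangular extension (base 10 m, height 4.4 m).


Composite shape: rectangle + triangle
Rectangle area = 10 * 8.8 = 88
Triangle area = 0.5 * 10 * 4.4 = 22
Total = 88 + 22
Total = 110
110 m^2


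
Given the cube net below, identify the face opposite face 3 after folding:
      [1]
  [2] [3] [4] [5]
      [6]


Net: cross layout. Take square 3 as the base (bottom).
Fold the four squares in the horizontal row up around 3: 2 -> left, 4 -> right, 5 wraps to the top.
Fold 1 and 6 up from 3: 1 -> back, 6 -> front.
Opposite pairs are therefore: (1, 6), (2, 4), (3, 5).
Face 3 is opposite face 5.
face 5


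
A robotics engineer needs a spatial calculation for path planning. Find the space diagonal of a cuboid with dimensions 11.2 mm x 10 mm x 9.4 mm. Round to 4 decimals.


Shape: rectangular box (space diagonal)
l = 11.2 mm, w = 10 mm, h = 9.4 mm
Visualize: the diagonal of the base, then a right triangle with that diagonal and the height.
Formula: d = sqrt(l^2 + w^2 + h^2)
l^2 + w^2 + h^2 = 125.44 + 100 + 88.36 = 313.8
d = sqrt(313.8)
d = 17.7144
17.7144 mm


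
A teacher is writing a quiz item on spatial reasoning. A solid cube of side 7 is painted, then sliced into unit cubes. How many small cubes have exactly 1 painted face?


Large cube: 7 x 7 x 7, cut into unit cubes.
n = 7, so n - 2 = 5
Cubes with 1 painted face lie in the interior of each face.
A cube has 6 faces; each contributes (n - 2)^2 = 25 such cubes.
Count = 6 * 25 = 150
150 unit cubes


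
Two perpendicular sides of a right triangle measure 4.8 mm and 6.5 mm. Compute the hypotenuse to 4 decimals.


Shape: right triangle
Legs a = 4.8 mm, b = 6.5 mm
Formula: c = sqrt(a^2 + b^2)
a^2 = 23.04, b^2 = 42.25
a^2 + b^2 = 65.29
c = sqrt(65.29)
c = 8.0802
8.0802 mm


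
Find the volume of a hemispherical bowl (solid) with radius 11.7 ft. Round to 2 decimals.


Shape: hemisphere (half of a sphere)
Radius r = 11.7 ft
Formula: V = (1/2) * (4/3) * pi * r^3 = (2/3) * pi * r^3
r^3 = 1601.613
(2/3) * 1601.613 = 1067.742
V = 1067.742 * pi
V = 3354.41
3354.41 ft^3


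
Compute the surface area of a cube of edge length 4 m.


Shape: cube
Side s = 4 m
A cube has 6 square faces.
Formula: SA = 6 * s^2
s^2 = 16
SA = 6 * 16
SA = 96
96 m^2


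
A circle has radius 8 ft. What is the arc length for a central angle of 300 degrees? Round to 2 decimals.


Shape: circular arc
Radius r = 8 ft, Angle = 300 degrees
Formula: L = (angle/360) * 2 * pi * r
2 * pi * r = 16 * pi
L = (300/360) * 16 * pi
L = 13.333333 * pi
L = 41.89
41.89 ft


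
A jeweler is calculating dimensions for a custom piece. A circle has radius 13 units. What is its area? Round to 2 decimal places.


Shape: circle
Radius r = 13 units
Formula: A = pi * r^2
r^2 = 13^2 = 169
A = pi * 169
A = 530.93
530.93 units^2


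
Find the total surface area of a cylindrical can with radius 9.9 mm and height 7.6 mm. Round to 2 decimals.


Shape: closed cylinder
Radius r = 9.9 mm, Height h = 7.6 mm
Formula: SA = 2*pi*r^2 + 2*pi*r*h = 2*pi*r*(r + h)
r + h = 17.5
2 * r * (r + h) = 2 * 9.9 * 17.5 = 346.5
SA = 346.5 * pi
SA = 1088.56
1088.56 mm^2


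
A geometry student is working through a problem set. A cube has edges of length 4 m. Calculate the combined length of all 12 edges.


Shape: cube
Side s = 4 m
A cube has 12 edges, all equal.
Formula: total edge length = 12 * s
Total = 12 * 4
Total = 48
48 m


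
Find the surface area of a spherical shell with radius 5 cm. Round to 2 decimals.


Shape: sphere
Radius r = 5 cm
Formula: SA = 4 * pi * r^2
r^2 = 25
SA = 4 * pi * 25
SA = 100 * pi
SA = 314.16
314.16 cm^2


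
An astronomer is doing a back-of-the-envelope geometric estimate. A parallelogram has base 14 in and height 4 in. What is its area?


Shape: parallelogram
Base b = 14 in, Height h = 4 in
Formula: A = b * h
A = 14 * 4
A = 56
56 in^2


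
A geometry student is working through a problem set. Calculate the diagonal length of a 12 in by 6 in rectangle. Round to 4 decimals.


Shape: rectangle (diagonal via Pythagoras)
Sides: 12 in and 6 in
Formula: d = sqrt(l^2 + w^2)
l^2 = 144, w^2 = 36
l^2 + w^2 = 180
d = sqrt(180)
d = 13.4164
13.4164 in


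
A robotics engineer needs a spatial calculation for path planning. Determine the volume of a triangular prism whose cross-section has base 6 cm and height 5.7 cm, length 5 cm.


Shape: triangular prism
Triangle base = 6 cm, triangle height = 5.7 cm, prism length L = 5 cm
Formula: V = (1/2 * b * h_tri) * L
Cross-section area = 0.5 * 6 * 5.7 = 17.1
V = 17.1 * 5
V = 85.5
85.5 cm^3


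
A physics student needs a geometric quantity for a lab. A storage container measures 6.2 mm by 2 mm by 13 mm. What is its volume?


Shape: rectangular prism
l = 6.2 mm, w = 2 mm, h = 13 mm
Formula: V = l * w * h
V = 6.2 * 2 * 13
V = 12.4 * 13
V = 161.2
161.2 mm^3


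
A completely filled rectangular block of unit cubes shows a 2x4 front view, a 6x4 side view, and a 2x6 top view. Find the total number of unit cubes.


Orthographic views of a solid rectangular block:
Front view 2 x 4 -> length = 2, height = 4
Side view 6 x 4 -> width = 6, height = 4 (consistent)
Top view 2 x 6 -> confirms length = 2, width = 6
The block is 2 x 6 x 4.
Total unit cubes = 2 * 6 * 4 = 48
48 unit cubes


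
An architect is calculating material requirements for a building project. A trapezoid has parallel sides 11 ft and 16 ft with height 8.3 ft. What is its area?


Shape: trapezoid
Parallel sides a = 11 ft, b = 16 ft; Height h = 8.3 ft
Formula: A = (a + b) * h / 2
a + b = 11 + 16 = 27
A = 27 * 8.3 / 2
A = 224.1 / 2
A = 112.05
112.05 ft^2


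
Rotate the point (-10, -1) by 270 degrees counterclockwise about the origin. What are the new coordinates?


Transformation: rotation about the origin
Original point: (-10, -1)
Rule for 270 deg counterclockwise: (x, y) -> (y, -x)
Apply: (-10, -1) -> (-1, 10)
(-1, 10)


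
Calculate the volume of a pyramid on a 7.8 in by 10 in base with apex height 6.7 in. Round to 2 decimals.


Shape: rectangular pyramid
Base: 7.8 in x 10 in, Height h = 6.7 in
Formula: V = (1/3) * base_area * h
base_area = 7.8 * 10 = 78
base_area * h = 78 * 6.7 = 522.6
V = 522.6 / 3
V = 174.2
174.2 in^3


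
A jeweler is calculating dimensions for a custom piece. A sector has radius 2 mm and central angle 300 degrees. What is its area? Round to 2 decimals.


Shape: circular sector
Radius r = 2 mm, Angle = 300 degrees
Formula: A = (angle/360) * pi * r^2
r^2 = 4
Fraction of circle = 300/360
A = (300/360) * pi * 4
A = 3.333333 * pi
A = 10.47
10.47 mm^2


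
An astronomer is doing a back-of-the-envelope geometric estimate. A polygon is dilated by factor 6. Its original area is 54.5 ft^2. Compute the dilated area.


Linear scale factor k = 6
Original area = 54.5 ft^2
Rule: under a linear scaling by k, areas scale by k^2.
k^2 = 6^2 = 36
New area = 54.5 * 36
New area = 1962
1962 ft^2


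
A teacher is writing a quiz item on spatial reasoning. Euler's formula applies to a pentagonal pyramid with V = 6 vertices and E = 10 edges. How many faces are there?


Polyhedron: pentagonal pyramid
Euler's formula for convex polyhedra: V - E + F = 2
Given: V = 6 vertices and E = 10 edges
Solve for F:
F = 2 + E - V = 2 + 10 - 6 = 6
6 faces


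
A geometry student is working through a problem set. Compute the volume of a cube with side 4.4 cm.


Shape: cube
Side s = 4.4 cm
Formula: V = s^3
V = 4.4 * 4.4 * 4.4
V = 19.36 * 4.4
V = 85.184
85.184 cm^3


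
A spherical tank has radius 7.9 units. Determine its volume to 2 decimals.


Shape: sphere
Radius r = 7.9 units
Formula: V = (4/3) * pi * r^3
r^3 = 493.039
(4/3) * 493.039 = 657.385333
V = 657.385333 * pi
V = 2065.24
2065.24 units^3


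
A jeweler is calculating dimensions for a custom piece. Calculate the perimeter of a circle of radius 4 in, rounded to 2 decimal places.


Shape: circle
Radius r = 4 in
Formula: C = 2 * pi * r
C = 2 * pi * 4
C = 8 * pi
C = 25.13
25.13 in


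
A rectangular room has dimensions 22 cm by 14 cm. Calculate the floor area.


Shape: rectangle
Length l = 22 cm, Width w = 14 cm
Formula: A = l * w
A = 22 * 14
A = 308
308 cm^2


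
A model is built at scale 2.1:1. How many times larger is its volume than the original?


Linear scale factor k = 2.1
Rule: under a linear scaling by k, volumes scale by k^3.
k^3 = 2.1 * 2.1 * 2.1
k^3 = 4.41 * 2.1
k^3 = 9.261
Volume scales by a factor of 9.261.
9.261 (dimensionless)


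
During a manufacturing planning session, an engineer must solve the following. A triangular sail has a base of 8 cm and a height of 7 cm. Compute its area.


Shape: triangle
Base b = 8 cm, Height h = 7 cm
Formula: A = (1/2) * b * h
A = 0.5 * 8 * 7
A = 0.5 * 56
A = 28
28 cm^2


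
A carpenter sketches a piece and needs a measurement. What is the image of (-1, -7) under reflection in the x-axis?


Transformation: reflection
Original point: (-1, -7)
Rule for reflection over the x-axis: (x, y) -> (x, -y)
Apply: (-1, -7) -> (-1, 7)
(-1, 7)


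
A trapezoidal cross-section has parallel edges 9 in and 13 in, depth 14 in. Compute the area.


Shape: trapezoid
Parallel sides a = 9 in, b = 13 in; Height h = 14 in
Formula: A = (a + b) * h / 2
a + b = 9 + 13 = 22
A = 22 * 14 / 2
A = 308 / 2
A = 154
154 in^2


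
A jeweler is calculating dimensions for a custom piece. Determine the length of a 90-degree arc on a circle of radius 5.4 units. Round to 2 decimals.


Shape: circular arc
Radius r = 5.4 units, Angle = 90 degrees
Formula: L = (angle/360) * 2 * pi * r
2 * pi * r = 10.8 * pi
L = (90/360) * 10.8 * pi
L = 2.7 * pi
L = 8.48
8.48 units


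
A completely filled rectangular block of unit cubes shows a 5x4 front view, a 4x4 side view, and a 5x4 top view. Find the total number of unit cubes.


Orthographic views of a solid rectangular block:
Front view 5 x 4 -> length = 5, height = 4
Side view 4 x 4 -> width = 4, height = 4 (consistent)
Top view 5 x 4 -> confirms length = 5, width = 4
The block is 5 x 4 x 4.
Total unit cubes = 5 * 4 * 4 = 80
80 unit cubes


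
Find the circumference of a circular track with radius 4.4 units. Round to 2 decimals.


Shape: circle
Radius r = 4.4 units
Formula: C = 2 * pi * r
C = 2 * pi * 4.4
C = 8.8 * pi
C = 27.65
27.65 units


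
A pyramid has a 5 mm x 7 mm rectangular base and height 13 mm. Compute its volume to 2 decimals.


Shape: rectangular pyramid
Base: 5 mm x 7 mm, Height h = 13 mm
Formula: V = (1/3) * base_area * h
base_area = 5 * 7 = 35
base_area * h = 35 * 13 = 455
V = 455 / 3
V = 151.67
151.67 mm^3
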